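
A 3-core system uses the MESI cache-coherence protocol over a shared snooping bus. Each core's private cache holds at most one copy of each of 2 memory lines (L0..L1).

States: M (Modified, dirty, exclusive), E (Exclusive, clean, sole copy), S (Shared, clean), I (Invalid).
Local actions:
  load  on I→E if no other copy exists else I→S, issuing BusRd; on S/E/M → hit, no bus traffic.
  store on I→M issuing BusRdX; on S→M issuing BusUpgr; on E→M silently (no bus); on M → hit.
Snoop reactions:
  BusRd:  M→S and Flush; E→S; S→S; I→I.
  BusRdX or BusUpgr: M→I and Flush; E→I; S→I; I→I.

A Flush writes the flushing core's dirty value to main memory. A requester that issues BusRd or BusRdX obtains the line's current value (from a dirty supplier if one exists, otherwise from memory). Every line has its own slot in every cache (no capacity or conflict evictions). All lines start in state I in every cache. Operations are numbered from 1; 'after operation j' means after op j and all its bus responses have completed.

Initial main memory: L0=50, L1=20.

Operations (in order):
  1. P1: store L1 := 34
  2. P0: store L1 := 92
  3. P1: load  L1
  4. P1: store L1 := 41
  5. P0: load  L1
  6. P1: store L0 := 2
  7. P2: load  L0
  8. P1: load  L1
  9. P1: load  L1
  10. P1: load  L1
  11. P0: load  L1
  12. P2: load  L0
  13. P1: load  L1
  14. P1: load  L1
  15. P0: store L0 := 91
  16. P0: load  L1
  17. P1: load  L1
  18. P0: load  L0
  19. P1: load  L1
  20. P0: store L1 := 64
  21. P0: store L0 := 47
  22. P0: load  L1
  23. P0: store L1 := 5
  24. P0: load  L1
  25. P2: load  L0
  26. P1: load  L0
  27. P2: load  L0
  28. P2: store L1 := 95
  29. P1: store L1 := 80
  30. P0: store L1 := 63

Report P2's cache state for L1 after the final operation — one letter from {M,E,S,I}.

[1] P1: store L1 := 34 | P0:I, P1:M(34), P2:I | bus: BusRdX
[2] P0: store L1 := 92 | P0:M(92), P1:I, P2:I | bus: BusRdX,Flush
[3] P1: load  L1 | P0:S(92), P1:S(92), P2:I | bus: BusRd,Flush
[4] P1: store L1 := 41 | P0:I, P1:M(41), P2:I | bus: BusUpgr
[5] P0: load  L1 | P0:S(41), P1:S(41), P2:I | bus: BusRd,Flush
[6] P1: store L0 := 2 | P0:I, P1:M(2), P2:I | bus: BusRdX
[7] P2: load  L0 | P0:I, P1:S(2), P2:S(2) | bus: BusRd,Flush
[8] P1: load  L1 | P0:S(41), P1:S(41), P2:I | bus: none
[9] P1: load  L1 | P0:S(41), P1:S(41), P2:I | bus: none
[10] P1: load  L1 | P0:S(41), P1:S(41), P2:I | bus: none
[11] P0: load  L1 | P0:S(41), P1:S(41), P2:I | bus: none
[12] P2: load  L0 | P0:I, P1:S(2), P2:S(2) | bus: none
[13] P1: load  L1 | P0:S(41), P1:S(41), P2:I | bus: none
[14] P1: load  L1 | P0:S(41), P1:S(41), P2:I | bus: none
[15] P0: store L0 := 91 | P0:M(91), P1:I, P2:I | bus: BusRdX
[16] P0: load  L1 | P0:S(41), P1:S(41), P2:I | bus: none
[17] P1: load  L1 | P0:S(41), P1:S(41), P2:I | bus: none
[18] P0: load  L0 | P0:M(91), P1:I, P2:I | bus: none
[19] P1: load  L1 | P0:S(41), P1:S(41), P2:I | bus: none
[20] P0: store L1 := 64 | P0:M(64), P1:I, P2:I | bus: BusUpgr
[21] P0: store L0 := 47 | P0:M(47), P1:I, P2:I | bus: none
[22] P0: load  L1 | P0:M(64), P1:I, P2:I | bus: none
[23] P0: store L1 := 5 | P0:M(5), P1:I, P2:I | bus: none
[24] P0: load  L1 | P0:M(5), P1:I, P2:I | bus: none
[25] P2: load  L0 | P0:S(47), P1:I, P2:S(47) | bus: BusRd,Flush
[26] P1: load  L0 | P0:S(47), P1:S(47), P2:S(47) | bus: BusRd
[27] P2: load  L0 | P0:S(47), P1:S(47), P2:S(47) | bus: none
[28] P2: store L1 := 95 | P0:I, P1:I, P2:M(95) | bus: BusRdX,Flush
[29] P1: store L1 := 80 | P0:I, P1:M(80), P2:I | bus: BusRdX,Flush
[30] P0: store L1 := 63 | P0:M(63), P1:I, P2:I | bus: BusRdX,Flush

state = I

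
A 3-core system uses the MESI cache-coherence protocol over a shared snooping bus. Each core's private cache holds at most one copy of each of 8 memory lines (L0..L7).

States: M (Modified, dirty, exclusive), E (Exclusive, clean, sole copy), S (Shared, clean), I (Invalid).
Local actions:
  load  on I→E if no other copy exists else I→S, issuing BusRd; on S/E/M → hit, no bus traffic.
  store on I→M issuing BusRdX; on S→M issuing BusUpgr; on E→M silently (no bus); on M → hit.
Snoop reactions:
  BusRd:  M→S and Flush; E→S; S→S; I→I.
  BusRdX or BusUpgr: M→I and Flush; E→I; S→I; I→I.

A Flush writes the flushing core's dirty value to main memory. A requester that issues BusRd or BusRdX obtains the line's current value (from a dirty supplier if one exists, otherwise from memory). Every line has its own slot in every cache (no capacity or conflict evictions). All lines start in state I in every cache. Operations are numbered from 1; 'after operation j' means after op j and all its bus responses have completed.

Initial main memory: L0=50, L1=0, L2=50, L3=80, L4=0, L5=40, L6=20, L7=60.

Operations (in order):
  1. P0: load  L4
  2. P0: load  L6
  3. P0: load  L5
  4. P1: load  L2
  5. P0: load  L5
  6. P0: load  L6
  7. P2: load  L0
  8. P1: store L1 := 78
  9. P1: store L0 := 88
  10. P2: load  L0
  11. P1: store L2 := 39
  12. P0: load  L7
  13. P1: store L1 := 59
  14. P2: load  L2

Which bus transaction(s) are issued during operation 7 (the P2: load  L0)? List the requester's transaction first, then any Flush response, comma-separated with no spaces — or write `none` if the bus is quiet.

1. P0: load  L4  bus=[BusRd]  L4: P0=E P1=I P2=I  mem[L4]=0
2. P0: load  L6  bus=[BusRd]  L6: P0=E P1=I P2=I  mem[L6]=20
3. P0: load  L5  bus=[BusRd]  L5: P0=E P1=I P2=I  mem[L5]=40
4. P1: load  L2  bus=[BusRd]  L2: P0=I P1=E P2=I  mem[L2]=50
5. P0: load  L5  bus=[-]  L5: P0=E P1=I P2=I  mem[L5]=40
6. P0: load  L6  bus=[-]  L6: P0=E P1=I P2=I  mem[L6]=20
7. P2: load  L0  bus=[BusRd]  L0: P0=I P1=I P2=E  mem[L0]=50
8. P1: store L1 := 78  bus=[BusRdX]  L1: P0=I P1=M P2=I  mem[L1]=0
9. P1: store L0 := 88  bus=[BusRdX]  L0: P0=I P1=M P2=I  mem[L0]=50
10. P2: load  L0  bus=[BusRd,Flush]  L0: P0=I P1=S P2=S  mem[L0]=88
11. P1: store L2 := 39  bus=[-]  L2: P0=I P1=M P2=I  mem[L2]=50
12. P0: load  L7  bus=[BusRd]  L7: P0=E P1=I P2=I  mem[L7]=60
13. P1: store L1 := 59  bus=[-]  L1: P0=I P1=M P2=I  mem[L1]=0
14. P2: load  L2  bus=[BusRd,Flush]  L2: P0=I P1=S P2=S  mem[L2]=39

bus = BusRd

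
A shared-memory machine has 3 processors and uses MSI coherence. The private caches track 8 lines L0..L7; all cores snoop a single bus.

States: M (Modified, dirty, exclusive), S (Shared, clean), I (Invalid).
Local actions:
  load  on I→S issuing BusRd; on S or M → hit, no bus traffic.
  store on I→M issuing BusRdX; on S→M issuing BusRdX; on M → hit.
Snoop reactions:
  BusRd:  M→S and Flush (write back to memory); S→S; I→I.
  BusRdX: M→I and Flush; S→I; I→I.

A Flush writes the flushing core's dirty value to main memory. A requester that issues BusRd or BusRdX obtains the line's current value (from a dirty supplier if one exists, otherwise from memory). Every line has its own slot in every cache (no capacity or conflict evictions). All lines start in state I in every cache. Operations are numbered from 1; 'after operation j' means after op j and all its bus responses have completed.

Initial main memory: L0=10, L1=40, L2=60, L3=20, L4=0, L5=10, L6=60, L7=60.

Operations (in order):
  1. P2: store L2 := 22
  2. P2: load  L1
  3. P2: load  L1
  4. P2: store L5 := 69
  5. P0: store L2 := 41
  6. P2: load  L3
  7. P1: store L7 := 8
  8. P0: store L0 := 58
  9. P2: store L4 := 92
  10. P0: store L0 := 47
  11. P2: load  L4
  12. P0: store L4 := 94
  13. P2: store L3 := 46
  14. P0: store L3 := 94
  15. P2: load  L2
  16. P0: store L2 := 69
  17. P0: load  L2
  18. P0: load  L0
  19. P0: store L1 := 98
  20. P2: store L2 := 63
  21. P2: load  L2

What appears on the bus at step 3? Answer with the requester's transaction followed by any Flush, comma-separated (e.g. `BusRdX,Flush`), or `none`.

bus = none

1. P2: store L2 := 22  bus=[BusRdX]  L2: P0=I P1=I P2=M  mem[L2]=60
2. P2: load  L1  bus=[BusRd]  L1: P0=I P1=I P2=S  mem[L1]=40
3. P2: load  L1  bus=[-]  L1: P0=I P1=I P2=S  mem[L1]=40
4. P2: store L5 := 69  bus=[BusRdX]  L5: P0=I P1=I P2=M  mem[L5]=10
5. P0: store L2 := 41  bus=[BusRdX,Flush]  L2: P0=M P1=I P2=I  mem[L2]=22
6. P2: load  L3  bus=[BusRd]  L3: P0=I P1=I P2=S  mem[L3]=20
7. P1: store L7 := 8  bus=[BusRdX]  L7: P0=I P1=M P2=I  mem[L7]=60
8. P0: store L0 := 58  bus=[BusRdX]  L0: P0=M P1=I P2=I  mem[L0]=10
9. P2: store L4 := 92  bus=[BusRdX]  L4: P0=I P1=I P2=M  mem[L4]=0
10. P0: store L0 := 47  bus=[-]  L0: P0=M P1=I P2=I  mem[L0]=10
11. P2: load  L4  bus=[-]  L4: P0=I P1=I P2=M  mem[L4]=0
12. P0: store L4 := 94  bus=[BusRdX,Flush]  L4: P0=M P1=I P2=I  mem[L4]=92
13. P2: store L3 := 46  bus=[BusRdX]  L3: P0=I P1=I P2=M  mem[L3]=20
14. P0: store L3 := 94  bus=[BusRdX,Flush]  L3: P0=M P1=I P2=I  mem[L3]=46
15. P2: load  L2  bus=[BusRd,Flush]  L2: P0=S P1=I P2=S  mem[L2]=41
16. P0: store L2 := 69  bus=[BusRdX]  L2: P0=M P1=I P2=I  mem[L2]=41
17. P0: load  L2  bus=[-]  L2: P0=M P1=I P2=I  mem[L2]=41
18. P0: load  L0  bus=[-]  L0: P0=M P1=I P2=I  mem[L0]=10
19. P0: store L1 := 98  bus=[BusRdX]  L1: P0=M P1=I P2=I  mem[L1]=40
20. P2: store L2 := 63  bus=[BusRdX,Flush]  L2: P0=I P1=I P2=M  mem[L2]=69
21. P2: load  L2  bus=[-]  L2: P0=I P1=I P2=M  mem[L2]=69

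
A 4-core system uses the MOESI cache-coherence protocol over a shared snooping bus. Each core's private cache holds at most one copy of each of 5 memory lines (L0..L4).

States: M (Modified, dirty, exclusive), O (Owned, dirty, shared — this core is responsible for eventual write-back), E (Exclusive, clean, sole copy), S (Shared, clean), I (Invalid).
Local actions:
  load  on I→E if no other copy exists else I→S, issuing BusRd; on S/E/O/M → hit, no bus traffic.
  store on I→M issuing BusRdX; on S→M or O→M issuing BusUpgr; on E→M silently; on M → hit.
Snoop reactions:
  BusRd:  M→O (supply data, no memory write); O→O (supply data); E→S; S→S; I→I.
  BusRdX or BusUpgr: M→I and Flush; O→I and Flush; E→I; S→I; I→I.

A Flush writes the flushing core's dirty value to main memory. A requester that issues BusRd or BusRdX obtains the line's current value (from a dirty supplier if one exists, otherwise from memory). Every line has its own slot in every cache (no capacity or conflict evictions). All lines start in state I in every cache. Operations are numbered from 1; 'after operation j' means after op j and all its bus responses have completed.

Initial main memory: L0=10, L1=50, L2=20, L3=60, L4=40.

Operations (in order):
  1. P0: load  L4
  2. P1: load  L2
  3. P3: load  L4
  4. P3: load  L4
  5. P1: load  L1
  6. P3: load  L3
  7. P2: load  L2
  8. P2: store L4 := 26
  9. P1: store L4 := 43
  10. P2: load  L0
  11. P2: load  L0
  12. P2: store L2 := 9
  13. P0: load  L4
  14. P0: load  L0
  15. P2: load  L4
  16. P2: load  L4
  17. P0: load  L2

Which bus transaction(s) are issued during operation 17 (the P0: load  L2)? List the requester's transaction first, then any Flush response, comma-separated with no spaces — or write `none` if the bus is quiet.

  op1 P0: load  L4 → E/I/I/I on L4; bus BusRd; mem=40
  op2 P1: load  L2 → I/E/I/I on L2; bus BusRd; mem=20
  op3 P3: load  L4 → S/I/I/S on L4; bus BusRd; mem=40
  op4 P3: load  L4 → S/I/I/S on L4; bus (none); mem=40
  op5 P1: load  L1 → I/E/I/I on L1; bus BusRd; mem=50
  op6 P3: load  L3 → I/I/I/E on L3; bus BusRd; mem=60
  op7 P2: load  L2 → I/S/S/I on L2; bus BusRd; mem=20
  op8 P2: store L4 := 26 → I/I/M/I on L4; bus BusRdX; mem=40
  op9 P1: store L4 := 43 → I/M/I/I on L4; bus BusRdX Flush; mem=26
  op10 P2: load  L0 → I/I/E/I on L0; bus BusRd; mem=10
  op11 P2: load  L0 → I/I/E/I on L0; bus (none); mem=10
  op12 P2: store L2 := 9 → I/I/M/I on L2; bus BusUpgr; mem=20
  op13 P0: load  L4 → S/O/I/I on L4; bus BusRd; mem=26
  op14 P0: load  L0 → S/I/S/I on L0; bus BusRd; mem=10
  op15 P2: load  L4 → S/O/S/I on L4; bus BusRd; mem=26
  op16 P2: load  L4 → S/O/S/I on L4; bus (none); mem=26
  op17 P0: load  L2 → S/I/O/I on L2; bus BusRd; mem=20

bus = BusRd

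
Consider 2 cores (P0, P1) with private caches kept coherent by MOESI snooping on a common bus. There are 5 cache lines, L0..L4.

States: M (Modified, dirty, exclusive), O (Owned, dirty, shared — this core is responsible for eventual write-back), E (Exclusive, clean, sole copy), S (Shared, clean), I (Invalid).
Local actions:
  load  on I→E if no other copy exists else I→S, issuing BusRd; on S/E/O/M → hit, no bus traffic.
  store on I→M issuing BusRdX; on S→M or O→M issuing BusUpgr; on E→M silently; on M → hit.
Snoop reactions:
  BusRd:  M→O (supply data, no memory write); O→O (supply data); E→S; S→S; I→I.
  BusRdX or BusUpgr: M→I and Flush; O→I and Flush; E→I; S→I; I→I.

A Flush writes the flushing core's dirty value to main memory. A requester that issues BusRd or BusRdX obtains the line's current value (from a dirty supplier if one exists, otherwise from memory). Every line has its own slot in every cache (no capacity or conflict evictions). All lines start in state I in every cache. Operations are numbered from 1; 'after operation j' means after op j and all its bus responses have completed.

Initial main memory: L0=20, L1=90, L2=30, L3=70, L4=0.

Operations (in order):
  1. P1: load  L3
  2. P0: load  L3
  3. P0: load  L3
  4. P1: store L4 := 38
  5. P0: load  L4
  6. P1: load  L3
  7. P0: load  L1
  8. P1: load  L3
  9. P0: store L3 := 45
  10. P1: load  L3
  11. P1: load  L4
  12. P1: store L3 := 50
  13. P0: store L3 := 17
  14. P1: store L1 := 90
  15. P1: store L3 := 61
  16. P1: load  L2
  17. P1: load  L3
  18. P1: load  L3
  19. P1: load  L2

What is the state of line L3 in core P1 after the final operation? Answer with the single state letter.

  op1 P1: load  L3 → I/E on L3; bus BusRd; mem=70
  op2 P0: load  L3 → S/S on L3; bus BusRd; mem=70
  op3 P0: load  L3 → S/S on L3; bus (none); mem=70
  op4 P1: store L4 := 38 → I/M on L4; bus BusRdX; mem=0
  op5 P0: load  L4 → S/O on L4; bus BusRd; mem=0
  op6 P1: load  L3 → S/S on L3; bus (none); mem=70
  op7 P0: load  L1 → E/I on L1; bus BusRd; mem=90
  op8 P1: load  L3 → S/S on L3; bus (none); mem=70
  op9 P0: store L3 := 45 → M/I on L3; bus BusUpgr; mem=70
  op10 P1: load  L3 → O/S on L3; bus BusRd; mem=70
  op11 P1: load  L4 → S/O on L4; bus (none); mem=0
  op12 P1: store L3 := 50 → I/M on L3; bus BusUpgr Flush; mem=45
  op13 P0: store L3 := 17 → M/I on L3; bus BusRdX Flush; mem=50
  op14 P1: store L1 := 90 → I/M on L1; bus BusRdX; mem=90
  op15 P1: store L3 := 61 → I/M on L3; bus BusRdX Flush; mem=17
  op16 P1: load  L2 → I/E on L2; bus BusRd; mem=30
  op17 P1: load  L3 → I/M on L3; bus (none); mem=17
  op18 P1: load  L3 → I/M on L3; bus (none); mem=17
  op19 P1: load  L2 → I/E on L2; bus (none); mem=30

state = M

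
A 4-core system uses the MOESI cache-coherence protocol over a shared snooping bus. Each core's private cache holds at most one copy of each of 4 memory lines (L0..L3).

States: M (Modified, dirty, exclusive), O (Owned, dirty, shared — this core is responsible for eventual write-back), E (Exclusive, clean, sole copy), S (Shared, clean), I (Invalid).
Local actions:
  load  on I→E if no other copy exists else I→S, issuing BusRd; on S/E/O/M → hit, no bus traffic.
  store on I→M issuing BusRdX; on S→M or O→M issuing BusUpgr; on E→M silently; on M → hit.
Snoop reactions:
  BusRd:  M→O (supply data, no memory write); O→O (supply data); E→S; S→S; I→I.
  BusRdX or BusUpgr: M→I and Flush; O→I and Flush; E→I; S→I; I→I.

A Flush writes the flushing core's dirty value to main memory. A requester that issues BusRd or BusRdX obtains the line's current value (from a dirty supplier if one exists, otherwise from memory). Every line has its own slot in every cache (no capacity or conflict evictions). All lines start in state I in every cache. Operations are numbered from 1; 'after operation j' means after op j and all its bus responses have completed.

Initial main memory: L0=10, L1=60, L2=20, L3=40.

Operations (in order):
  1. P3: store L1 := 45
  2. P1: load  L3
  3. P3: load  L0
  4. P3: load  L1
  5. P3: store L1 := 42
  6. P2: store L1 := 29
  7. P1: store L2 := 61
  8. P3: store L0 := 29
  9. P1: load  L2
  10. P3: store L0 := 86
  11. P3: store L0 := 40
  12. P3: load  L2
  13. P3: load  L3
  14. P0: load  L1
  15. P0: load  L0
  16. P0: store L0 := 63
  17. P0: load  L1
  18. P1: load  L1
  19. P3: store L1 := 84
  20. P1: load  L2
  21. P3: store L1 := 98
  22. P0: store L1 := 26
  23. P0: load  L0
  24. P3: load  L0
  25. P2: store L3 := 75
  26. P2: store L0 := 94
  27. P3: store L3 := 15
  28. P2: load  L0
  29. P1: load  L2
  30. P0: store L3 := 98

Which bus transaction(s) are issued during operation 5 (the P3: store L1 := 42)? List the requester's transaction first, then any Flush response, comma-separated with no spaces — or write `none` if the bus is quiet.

bus = none

step 1: P3: store L1 := 45  ⟶  IIIM  (L1)  txn=BusRdX  M[L1]=60
step 2: P1: load  L3  ⟶  IEII  (L3)  txn=BusRd  M[L3]=40
step 3: P3: load  L0  ⟶  IIIE  (L0)  txn=BusRd  M[L0]=10
step 4: P3: load  L1  ⟶  IIIM  (L1)  txn=∅  M[L1]=60
step 5: P3: store L1 := 42  ⟶  IIIM  (L1)  txn=∅  M[L1]=60
step 6: P2: store L1 := 29  ⟶  IIMI  (L1)  txn=BusRdX+Flush  M[L1]=42
step 7: P1: store L2 := 61  ⟶  IMII  (L2)  txn=BusRdX  M[L2]=20
step 8: P3: store L0 := 29  ⟶  IIIM  (L0)  txn=∅  M[L0]=10
step 9: P1: load  L2  ⟶  IMII  (L2)  txn=∅  M[L2]=20
step 10: P3: store L0 := 86  ⟶  IIIM  (L0)  txn=∅  M[L0]=10
step 11: P3: store L0 := 40  ⟶  IIIM  (L0)  txn=∅  M[L0]=10
step 12: P3: load  L2  ⟶  IOIS  (L2)  txn=BusRd  M[L2]=20
step 13: P3: load  L3  ⟶  ISIS  (L3)  txn=BusRd  M[L3]=40
step 14: P0: load  L1  ⟶  SIOI  (L1)  txn=BusRd  M[L1]=42
step 15: P0: load  L0  ⟶  SIIO  (L0)  txn=BusRd  M[L0]=10
step 16: P0: store L0 := 63  ⟶  MIII  (L0)  txn=BusUpgr+Flush  M[L0]=40
step 17: P0: load  L1  ⟶  SIOI  (L1)  txn=∅  M[L1]=42
step 18: P1: load  L1  ⟶  SSOI  (L1)  txn=BusRd  M[L1]=42
step 19: P3: store L1 := 84  ⟶  IIIM  (L1)  txn=BusRdX+Flush  M[L1]=29
step 20: P1: load  L2  ⟶  IOIS  (L2)  txn=∅  M[L2]=20
step 21: P3: store L1 := 98  ⟶  IIIM  (L1)  txn=∅  M[L1]=29
step 22: P0: store L1 := 26  ⟶  MIII  (L1)  txn=BusRdX+Flush  M[L1]=98
step 23: P0: load  L0  ⟶  MIII  (L0)  txn=∅  M[L0]=40
step 24: P3: load  L0  ⟶  OIIS  (L0)  txn=BusRd  M[L0]=40
step 25: P2: store L3 := 75  ⟶  IIMI  (L3)  txn=BusRdX  M[L3]=40
step 26: P2: store L0 := 94  ⟶  IIMI  (L0)  txn=BusRdX+Flush  M[L0]=63
step 27: P3: store L3 := 15  ⟶  IIIM  (L3)  txn=BusRdX+Flush  M[L3]=75
step 28: P2: load  L0  ⟶  IIMI  (L0)  txn=∅  M[L0]=63
step 29: P1: load  L2  ⟶  IOIS  (L2)  txn=∅  M[L2]=20
step 30: P0: store L3 := 98  ⟶  MIII  (L3)  txn=BusRdX+Flush  M[L3]=15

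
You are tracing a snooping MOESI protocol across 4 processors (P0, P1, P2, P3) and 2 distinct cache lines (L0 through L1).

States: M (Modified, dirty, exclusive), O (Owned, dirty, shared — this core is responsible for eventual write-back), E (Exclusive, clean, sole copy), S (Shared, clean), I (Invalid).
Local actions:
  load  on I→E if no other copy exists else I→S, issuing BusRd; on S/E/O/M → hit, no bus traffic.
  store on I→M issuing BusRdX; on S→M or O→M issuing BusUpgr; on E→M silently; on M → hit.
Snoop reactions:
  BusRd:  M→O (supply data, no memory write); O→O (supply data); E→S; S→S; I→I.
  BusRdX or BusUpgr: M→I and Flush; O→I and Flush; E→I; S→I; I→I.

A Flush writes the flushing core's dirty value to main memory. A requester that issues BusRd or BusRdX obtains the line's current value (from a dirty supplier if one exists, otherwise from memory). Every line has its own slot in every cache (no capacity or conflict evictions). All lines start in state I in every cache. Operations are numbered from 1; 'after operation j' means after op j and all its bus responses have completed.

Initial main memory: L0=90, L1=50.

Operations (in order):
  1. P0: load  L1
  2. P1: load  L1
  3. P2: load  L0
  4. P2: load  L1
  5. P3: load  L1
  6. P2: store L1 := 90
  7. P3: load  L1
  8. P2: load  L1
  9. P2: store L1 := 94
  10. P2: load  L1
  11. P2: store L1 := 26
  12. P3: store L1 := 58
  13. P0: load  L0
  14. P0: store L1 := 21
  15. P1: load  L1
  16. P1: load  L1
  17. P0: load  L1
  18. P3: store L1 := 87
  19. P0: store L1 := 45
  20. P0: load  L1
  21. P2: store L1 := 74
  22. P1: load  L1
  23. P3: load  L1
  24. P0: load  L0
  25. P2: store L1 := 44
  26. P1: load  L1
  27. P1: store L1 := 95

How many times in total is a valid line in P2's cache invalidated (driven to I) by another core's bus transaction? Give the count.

invalidations = 2

1. P0: load  L1  bus=[BusRd]  L1: P0=E P1=I P2=I P3=I  mem[L1]=50
2. P1: load  L1  bus=[BusRd]  L1: P0=S P1=S P2=I P3=I  mem[L1]=50
3. P2: load  L0  bus=[BusRd]  L0: P0=I P1=I P2=E P3=I  mem[L0]=90
4. P2: load  L1  bus=[BusRd]  L1: P0=S P1=S P2=S P3=I  mem[L1]=50
5. P3: load  L1  bus=[BusRd]  L1: P0=S P1=S P2=S P3=S  mem[L1]=50
6. P2: store L1 := 90  bus=[BusUpgr]  L1: P0=I P1=I P2=M P3=I  mem[L1]=50
7. P3: load  L1  bus=[BusRd]  L1: P0=I P1=I P2=O P3=S  mem[L1]=50
8. P2: load  L1  bus=[-]  L1: P0=I P1=I P2=O P3=S  mem[L1]=50
9. P2: store L1 := 94  bus=[BusUpgr]  L1: P0=I P1=I P2=M P3=I  mem[L1]=50
10. P2: load  L1  bus=[-]  L1: P0=I P1=I P2=M P3=I  mem[L1]=50
11. P2: store L1 := 26  bus=[-]  L1: P0=I P1=I P2=M P3=I  mem[L1]=50
12. P3: store L1 := 58  bus=[BusRdX,Flush]  L1: P0=I P1=I P2=I P3=M  mem[L1]=26
13. P0: load  L0  bus=[BusRd]  L0: P0=S P1=I P2=S P3=I  mem[L0]=90
14. P0: store L1 := 21  bus=[BusRdX,Flush]  L1: P0=M P1=I P2=I P3=I  mem[L1]=58
15. P1: load  L1  bus=[BusRd]  L1: P0=O P1=S P2=I P3=I  mem[L1]=58
16. P1: load  L1  bus=[-]  L1: P0=O P1=S P2=I P3=I  mem[L1]=58
17. P0: load  L1  bus=[-]  L1: P0=O P1=S P2=I P3=I  mem[L1]=58
18. P3: store L1 := 87  bus=[BusRdX,Flush]  L1: P0=I P1=I P2=I P3=M  mem[L1]=21
19. P0: store L1 := 45  bus=[BusRdX,Flush]  L1: P0=M P1=I P2=I P3=I  mem[L1]=87
20. P0: load  L1  bus=[-]  L1: P0=M P1=I P2=I P3=I  mem[L1]=87
21. P2: store L1 := 74  bus=[BusRdX,Flush]  L1: P0=I P1=I P2=M P3=I  mem[L1]=45
22. P1: load  L1  bus=[BusRd]  L1: P0=I P1=S P2=O P3=I  mem[L1]=45
23. P3: load  L1  bus=[BusRd]  L1: P0=I P1=S P2=O P3=S  mem[L1]=45
24. P0: load  L0  bus=[-]  L0: P0=S P1=I P2=S P3=I  mem[L0]=90
25. P2: store L1 := 44  bus=[BusUpgr]  L1: P0=I P1=I P2=M P3=I  mem[L1]=45
26. P1: load  L1  bus=[BusRd]  L1: P0=I P1=S P2=O P3=I  mem[L1]=45
27. P1: store L1 := 95  bus=[BusUpgr,Flush]  L1: P0=I P1=M P2=I P3=I  mem[L1]=44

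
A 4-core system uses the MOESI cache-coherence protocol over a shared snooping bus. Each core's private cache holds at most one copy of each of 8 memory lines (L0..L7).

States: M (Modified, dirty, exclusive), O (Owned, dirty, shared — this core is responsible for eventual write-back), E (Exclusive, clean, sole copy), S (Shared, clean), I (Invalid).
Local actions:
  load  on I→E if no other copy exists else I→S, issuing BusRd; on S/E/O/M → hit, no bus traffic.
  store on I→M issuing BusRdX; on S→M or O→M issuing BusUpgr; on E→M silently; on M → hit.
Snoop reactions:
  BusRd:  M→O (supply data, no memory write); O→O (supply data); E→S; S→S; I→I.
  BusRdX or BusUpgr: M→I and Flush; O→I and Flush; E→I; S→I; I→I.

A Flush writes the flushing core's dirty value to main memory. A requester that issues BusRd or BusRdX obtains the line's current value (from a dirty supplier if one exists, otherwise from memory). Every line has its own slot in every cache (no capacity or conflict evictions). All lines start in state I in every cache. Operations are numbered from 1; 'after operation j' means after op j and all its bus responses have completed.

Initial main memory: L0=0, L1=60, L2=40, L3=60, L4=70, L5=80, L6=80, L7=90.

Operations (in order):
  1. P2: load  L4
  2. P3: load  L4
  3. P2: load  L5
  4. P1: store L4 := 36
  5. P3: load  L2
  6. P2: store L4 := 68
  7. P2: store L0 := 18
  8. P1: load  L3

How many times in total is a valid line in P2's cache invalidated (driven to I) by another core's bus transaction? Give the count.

[1] P2: load  L4 | P0:I, P1:I, P2:E(70), P3:I | bus: BusRd
[2] P3: load  L4 | P0:I, P1:I, P2:S(70), P3:S(70) | bus: BusRd
[3] P2: load  L5 | P0:I, P1:I, P2:E(80), P3:I | bus: BusRd
[4] P1: store L4 := 36 | P0:I, P1:M(36), P2:I, P3:I | bus: BusRdX
[5] P3: load  L2 | P0:I, P1:I, P2:I, P3:E(40) | bus: BusRd
[6] P2: store L4 := 68 | P0:I, P1:I, P2:M(68), P3:I | bus: BusRdX,Flush
[7] P2: store L0 := 18 | P0:I, P1:I, P2:M(18), P3:I | bus: BusRdX
[8] P1: load  L3 | P0:I, P1:E(60), P2:I, P3:I | bus: BusRd

invalidations = 1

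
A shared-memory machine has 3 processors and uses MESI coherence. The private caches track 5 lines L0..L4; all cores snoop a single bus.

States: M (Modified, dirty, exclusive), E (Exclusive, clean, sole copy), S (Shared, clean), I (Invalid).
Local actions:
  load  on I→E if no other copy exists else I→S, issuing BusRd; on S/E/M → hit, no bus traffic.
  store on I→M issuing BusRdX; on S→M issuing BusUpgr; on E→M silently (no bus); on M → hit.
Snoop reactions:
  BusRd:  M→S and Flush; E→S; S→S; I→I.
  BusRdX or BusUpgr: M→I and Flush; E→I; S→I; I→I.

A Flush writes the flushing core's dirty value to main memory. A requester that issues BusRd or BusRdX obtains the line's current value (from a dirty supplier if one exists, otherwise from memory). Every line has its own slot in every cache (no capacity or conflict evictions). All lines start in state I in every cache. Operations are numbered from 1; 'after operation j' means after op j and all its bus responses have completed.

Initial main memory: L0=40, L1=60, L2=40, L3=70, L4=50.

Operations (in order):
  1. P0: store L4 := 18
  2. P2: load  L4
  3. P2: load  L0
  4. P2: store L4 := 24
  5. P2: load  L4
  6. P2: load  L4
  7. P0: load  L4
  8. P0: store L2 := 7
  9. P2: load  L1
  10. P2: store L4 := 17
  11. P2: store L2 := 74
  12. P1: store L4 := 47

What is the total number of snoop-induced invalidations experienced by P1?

invalidations = 0

1. P0: store L4 := 18  bus=[BusRdX]  L4: P0=M P1=I P2=I  mem[L4]=50
2. P2: load  L4  bus=[BusRd,Flush]  L4: P0=S P1=I P2=S  mem[L4]=18
3. P2: load  L0  bus=[BusRd]  L0: P0=I P1=I P2=E  mem[L0]=40
4. P2: store L4 := 24  bus=[BusUpgr]  L4: P0=I P1=I P2=M  mem[L4]=18
5. P2: load  L4  bus=[-]  L4: P0=I P1=I P2=M  mem[L4]=18
6. P2: load  L4  bus=[-]  L4: P0=I P1=I P2=M  mem[L4]=18
7. P0: load  L4  bus=[BusRd,Flush]  L4: P0=S P1=I P2=S  mem[L4]=24
8. P0: store L2 := 7  bus=[BusRdX]  L2: P0=M P1=I P2=I  mem[L2]=40
9. P2: load  L1  bus=[BusRd]  L1: P0=I P1=I P2=E  mem[L1]=60
10. P2: store L4 := 17  bus=[BusUpgr]  L4: P0=I P1=I P2=M  mem[L4]=24
11. P2: store L2 := 74  bus=[BusRdX,Flush]  L2: P0=I P1=I P2=M  mem[L2]=7
12. P1: store L4 := 47  bus=[BusRdX,Flush]  L4: P0=I P1=M P2=I  mem[L4]=17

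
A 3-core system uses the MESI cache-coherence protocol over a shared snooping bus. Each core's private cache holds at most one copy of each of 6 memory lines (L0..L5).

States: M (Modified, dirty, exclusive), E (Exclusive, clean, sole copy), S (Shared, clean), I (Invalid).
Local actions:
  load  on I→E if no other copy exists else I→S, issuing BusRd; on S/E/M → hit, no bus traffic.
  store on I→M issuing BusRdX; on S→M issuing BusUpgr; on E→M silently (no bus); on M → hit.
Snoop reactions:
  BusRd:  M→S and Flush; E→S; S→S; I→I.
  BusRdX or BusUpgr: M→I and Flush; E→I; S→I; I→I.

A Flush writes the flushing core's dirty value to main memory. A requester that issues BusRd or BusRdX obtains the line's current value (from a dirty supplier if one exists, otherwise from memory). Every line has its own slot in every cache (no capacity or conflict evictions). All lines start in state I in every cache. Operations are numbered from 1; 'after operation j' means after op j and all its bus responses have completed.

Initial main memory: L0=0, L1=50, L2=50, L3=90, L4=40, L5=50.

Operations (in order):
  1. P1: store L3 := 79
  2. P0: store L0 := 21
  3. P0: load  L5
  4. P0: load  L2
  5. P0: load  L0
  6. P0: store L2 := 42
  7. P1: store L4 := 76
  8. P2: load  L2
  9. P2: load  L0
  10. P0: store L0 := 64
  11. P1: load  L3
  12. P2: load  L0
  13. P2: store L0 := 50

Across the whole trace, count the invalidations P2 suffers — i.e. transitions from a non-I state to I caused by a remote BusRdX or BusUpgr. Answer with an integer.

invalidations = 1

[1] P1: store L3 := 79 | P0:I, P1:M(79), P2:I | bus: BusRdX
[2] P0: store L0 := 21 | P0:M(21), P1:I, P2:I | bus: BusRdX
[3] P0: load  L5 | P0:E(50), P1:I, P2:I | bus: BusRd
[4] P0: load  L2 | P0:E(50), P1:I, P2:I | bus: BusRd
[5] P0: load  L0 | P0:M(21), P1:I, P2:I | bus: none
[6] P0: store L2 := 42 | P0:M(42), P1:I, P2:I | bus: none
[7] P1: store L4 := 76 | P0:I, P1:M(76), P2:I | bus: BusRdX
[8] P2: load  L2 | P0:S(42), P1:I, P2:S(42) | bus: BusRd,Flush
[9] P2: load  L0 | P0:S(21), P1:I, P2:S(21) | bus: BusRd,Flush
[10] P0: store L0 := 64 | P0:M(64), P1:I, P2:I | bus: BusUpgr
[11] P1: load  L3 | P0:I, P1:M(79), P2:I | bus: none
[12] P2: load  L0 | P0:S(64), P1:I, P2:S(64) | bus: BusRd,Flush
[13] P2: store L0 := 50 | P0:I, P1:I, P2:M(50) | bus: BusUpgr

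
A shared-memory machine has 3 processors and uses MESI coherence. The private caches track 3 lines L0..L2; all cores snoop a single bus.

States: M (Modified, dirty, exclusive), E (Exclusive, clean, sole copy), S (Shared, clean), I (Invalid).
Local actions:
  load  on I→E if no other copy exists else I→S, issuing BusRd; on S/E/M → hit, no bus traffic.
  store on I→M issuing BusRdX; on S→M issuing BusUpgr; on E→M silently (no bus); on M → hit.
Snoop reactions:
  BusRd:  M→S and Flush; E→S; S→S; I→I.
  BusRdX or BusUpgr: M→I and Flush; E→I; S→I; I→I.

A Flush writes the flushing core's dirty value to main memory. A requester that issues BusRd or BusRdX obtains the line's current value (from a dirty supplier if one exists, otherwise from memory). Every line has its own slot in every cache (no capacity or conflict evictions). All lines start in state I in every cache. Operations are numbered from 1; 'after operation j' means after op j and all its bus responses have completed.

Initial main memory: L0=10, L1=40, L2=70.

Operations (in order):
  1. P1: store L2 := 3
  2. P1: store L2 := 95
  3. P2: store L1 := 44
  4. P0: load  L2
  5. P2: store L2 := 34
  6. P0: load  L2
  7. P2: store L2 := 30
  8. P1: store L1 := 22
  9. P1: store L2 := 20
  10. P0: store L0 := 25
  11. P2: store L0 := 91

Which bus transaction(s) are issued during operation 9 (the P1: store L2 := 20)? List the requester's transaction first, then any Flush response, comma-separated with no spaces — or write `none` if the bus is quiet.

bus = BusRdX,Flush

1. P1: store L2 := 3  bus=[BusRdX]  L2: P0=I P1=M P2=I  mem[L2]=70
2. P1: store L2 := 95  bus=[-]  L2: P0=I P1=M P2=I  mem[L2]=70
3. P2: store L1 := 44  bus=[BusRdX]  L1: P0=I P1=I P2=M  mem[L1]=40
4. P0: load  L2  bus=[BusRd,Flush]  L2: P0=S P1=S P2=I  mem[L2]=95
5. P2: store L2 := 34  bus=[BusRdX]  L2: P0=I P1=I P2=M  mem[L2]=95
6. P0: load  L2  bus=[BusRd,Flush]  L2: P0=S P1=I P2=S  mem[L2]=34
7. P2: store L2 := 30  bus=[BusUpgr]  L2: P0=I P1=I P2=M  mem[L2]=34
8. P1: store L1 := 22  bus=[BusRdX,Flush]  L1: P0=I P1=M P2=I  mem[L1]=44
9. P1: store L2 := 20  bus=[BusRdX,Flush]  L2: P0=I P1=M P2=I  mem[L2]=30
10. P0: store L0 := 25  bus=[BusRdX]  L0: P0=M P1=I P2=I  mem[L0]=10
11. P2: store L0 := 91  bus=[BusRdX,Flush]  L0: P0=I P1=I P2=M  mem[L0]=25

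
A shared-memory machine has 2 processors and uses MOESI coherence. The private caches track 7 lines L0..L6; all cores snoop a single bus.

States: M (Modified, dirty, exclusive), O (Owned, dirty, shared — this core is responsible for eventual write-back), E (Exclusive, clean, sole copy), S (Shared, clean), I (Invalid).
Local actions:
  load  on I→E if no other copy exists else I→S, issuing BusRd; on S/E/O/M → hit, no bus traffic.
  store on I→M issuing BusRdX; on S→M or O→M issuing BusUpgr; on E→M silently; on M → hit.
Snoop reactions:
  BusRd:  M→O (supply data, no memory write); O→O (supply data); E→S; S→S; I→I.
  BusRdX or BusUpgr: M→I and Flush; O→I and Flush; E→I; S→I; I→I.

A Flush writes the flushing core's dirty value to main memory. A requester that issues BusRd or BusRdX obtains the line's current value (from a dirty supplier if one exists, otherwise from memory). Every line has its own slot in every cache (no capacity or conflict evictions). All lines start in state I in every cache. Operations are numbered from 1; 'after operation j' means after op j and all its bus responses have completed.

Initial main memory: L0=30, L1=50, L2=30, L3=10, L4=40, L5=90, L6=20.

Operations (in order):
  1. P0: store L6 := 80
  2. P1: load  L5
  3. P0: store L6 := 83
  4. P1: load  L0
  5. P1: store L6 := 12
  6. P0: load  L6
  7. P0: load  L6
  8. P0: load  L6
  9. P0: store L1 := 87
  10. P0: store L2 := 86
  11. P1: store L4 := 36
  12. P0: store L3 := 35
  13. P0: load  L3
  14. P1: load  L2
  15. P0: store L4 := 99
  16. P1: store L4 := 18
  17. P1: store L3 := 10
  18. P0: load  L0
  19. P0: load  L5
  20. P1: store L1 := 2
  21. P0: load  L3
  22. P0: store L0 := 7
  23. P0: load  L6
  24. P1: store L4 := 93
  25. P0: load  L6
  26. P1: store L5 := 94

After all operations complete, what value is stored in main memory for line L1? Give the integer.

step 1: P0: store L6 := 80  ⟶  MI  (L6)  txn=BusRdX  M[L6]=20
step 2: P1: load  L5  ⟶  IE  (L5)  txn=BusRd  M[L5]=90
step 3: P0: store L6 := 83  ⟶  MI  (L6)  txn=∅  M[L6]=20
step 4: P1: load  L0  ⟶  IE  (L0)  txn=BusRd  M[L0]=30
step 5: P1: store L6 := 12  ⟶  IM  (L6)  txn=BusRdX+Flush  M[L6]=83
step 6: P0: load  L6  ⟶  SO  (L6)  txn=BusRd  M[L6]=83
step 7: P0: load  L6  ⟶  SO  (L6)  txn=∅  M[L6]=83
step 8: P0: load  L6  ⟶  SO  (L6)  txn=∅  M[L6]=83
step 9: P0: store L1 := 87  ⟶  MI  (L1)  txn=BusRdX  M[L1]=50
step 10: P0: store L2 := 86  ⟶  MI  (L2)  txn=BusRdX  M[L2]=30
step 11: P1: store L4 := 36  ⟶  IM  (L4)  txn=BusRdX  M[L4]=40
step 12: P0: store L3 := 35  ⟶  MI  (L3)  txn=BusRdX  M[L3]=10
step 13: P0: load  L3  ⟶  MI  (L3)  txn=∅  M[L3]=10
step 14: P1: load  L2  ⟶  OS  (L2)  txn=BusRd  M[L2]=30
step 15: P0: store L4 := 99  ⟶  MI  (L4)  txn=BusRdX+Flush  M[L4]=36
step 16: P1: store L4 := 18  ⟶  IM  (L4)  txn=BusRdX+Flush  M[L4]=99
step 17: P1: store L3 := 10  ⟶  IM  (L3)  txn=BusRdX+Flush  M[L3]=35
step 18: P0: load  L0  ⟶  SS  (L0)  txn=BusRd  M[L0]=30
step 19: P0: load  L5  ⟶  SS  (L5)  txn=BusRd  M[L5]=90
step 20: P1: store L1 := 2  ⟶  IM  (L1)  txn=BusRdX+Flush  M[L1]=87
step 21: P0: load  L3  ⟶  SO  (L3)  txn=BusRd  M[L3]=35
step 22: P0: store L0 := 7  ⟶  MI  (L0)  txn=BusUpgr  M[L0]=30
step 23: P0: load  L6  ⟶  SO  (L6)  txn=∅  M[L6]=83
step 24: P1: store L4 := 93  ⟶  IM  (L4)  txn=∅  M[L4]=99
step 25: P0: load  L6  ⟶  SO  (L6)  txn=∅  M[L6]=83
step 26: P1: store L5 := 94  ⟶  IM  (L5)  txn=BusUpgr  M[L5]=90

memory[L1] = 87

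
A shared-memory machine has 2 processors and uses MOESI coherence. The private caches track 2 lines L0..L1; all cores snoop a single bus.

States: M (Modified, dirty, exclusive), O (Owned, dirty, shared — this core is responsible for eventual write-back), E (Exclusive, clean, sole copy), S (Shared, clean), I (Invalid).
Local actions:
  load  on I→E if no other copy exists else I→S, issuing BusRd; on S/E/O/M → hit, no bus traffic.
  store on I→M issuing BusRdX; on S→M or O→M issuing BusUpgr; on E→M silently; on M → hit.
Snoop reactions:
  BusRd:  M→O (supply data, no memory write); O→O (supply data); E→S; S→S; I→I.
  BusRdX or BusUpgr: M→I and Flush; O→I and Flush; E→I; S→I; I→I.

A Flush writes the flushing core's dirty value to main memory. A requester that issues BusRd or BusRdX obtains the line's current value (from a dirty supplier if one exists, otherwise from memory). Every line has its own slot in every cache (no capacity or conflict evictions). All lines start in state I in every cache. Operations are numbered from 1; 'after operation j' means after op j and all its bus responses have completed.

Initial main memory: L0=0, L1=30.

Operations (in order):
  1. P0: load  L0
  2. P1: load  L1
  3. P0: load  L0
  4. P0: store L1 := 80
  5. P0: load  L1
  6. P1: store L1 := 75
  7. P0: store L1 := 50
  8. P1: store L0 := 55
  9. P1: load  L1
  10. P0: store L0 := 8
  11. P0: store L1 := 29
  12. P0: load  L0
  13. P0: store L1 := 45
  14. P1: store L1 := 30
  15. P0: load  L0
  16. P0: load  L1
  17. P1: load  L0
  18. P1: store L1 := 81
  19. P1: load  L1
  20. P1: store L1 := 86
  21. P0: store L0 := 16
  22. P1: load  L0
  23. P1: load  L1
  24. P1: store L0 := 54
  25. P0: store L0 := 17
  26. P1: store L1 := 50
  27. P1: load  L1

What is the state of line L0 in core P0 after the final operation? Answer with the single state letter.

state = M

  op1 P0: load  L0 → E/I on L0; bus BusRd; mem=0
  op2 P1: load  L1 → I/E on L1; bus BusRd; mem=30
  op3 P0: load  L0 → E/I on L0; bus (none); mem=0
  op4 P0: store L1 := 80 → M/I on L1; bus BusRdX; mem=30
  op5 P0: load  L1 → M/I on L1; bus (none); mem=30
  op6 P1: store L1 := 75 → I/M on L1; bus BusRdX Flush; mem=80
  op7 P0: store L1 := 50 → M/I on L1; bus BusRdX Flush; mem=75
  op8 P1: store L0 := 55 → I/M on L0; bus BusRdX; mem=0
  op9 P1: load  L1 → O/S on L1; bus BusRd; mem=75
  op10 P0: store L0 := 8 → M/I on L0; bus BusRdX Flush; mem=55
  op11 P0: store L1 := 29 → M/I on L1; bus BusUpgr; mem=75
  op12 P0: load  L0 → M/I on L0; bus (none); mem=55
  op13 P0: store L1 := 45 → M/I on L1; bus (none); mem=75
  op14 P1: store L1 := 30 → I/M on L1; bus BusRdX Flush; mem=45
  op15 P0: load  L0 → M/I on L0; bus (none); mem=55
  op16 P0: load  L1 → S/O on L1; bus BusRd; mem=45
  op17 P1: load  L0 → O/S on L0; bus BusRd; mem=55
  op18 P1: store L1 := 81 → I/M on L1; bus BusUpgr; mem=45
  op19 P1: load  L1 → I/M on L1; bus (none); mem=45
  op20 P1: store L1 := 86 → I/M on L1; bus (none); mem=45
  op21 P0: store L0 := 16 → M/I on L0; bus BusUpgr; mem=55
  op22 P1: load  L0 → O/S on L0; bus BusRd; mem=55
  op23 P1: load  L1 → I/M on L1; bus (none); mem=45
  op24 P1: store L0 := 54 → I/M on L0; bus BusUpgr Flush; mem=16
  op25 P0: store L0 := 17 → M/I on L0; bus BusRdX Flush; mem=54
  op26 P1: store L1 := 50 → I/M on L1; bus (none); mem=45
  op27 P1: load  L1 → I/M on L1; bus (none); mem=45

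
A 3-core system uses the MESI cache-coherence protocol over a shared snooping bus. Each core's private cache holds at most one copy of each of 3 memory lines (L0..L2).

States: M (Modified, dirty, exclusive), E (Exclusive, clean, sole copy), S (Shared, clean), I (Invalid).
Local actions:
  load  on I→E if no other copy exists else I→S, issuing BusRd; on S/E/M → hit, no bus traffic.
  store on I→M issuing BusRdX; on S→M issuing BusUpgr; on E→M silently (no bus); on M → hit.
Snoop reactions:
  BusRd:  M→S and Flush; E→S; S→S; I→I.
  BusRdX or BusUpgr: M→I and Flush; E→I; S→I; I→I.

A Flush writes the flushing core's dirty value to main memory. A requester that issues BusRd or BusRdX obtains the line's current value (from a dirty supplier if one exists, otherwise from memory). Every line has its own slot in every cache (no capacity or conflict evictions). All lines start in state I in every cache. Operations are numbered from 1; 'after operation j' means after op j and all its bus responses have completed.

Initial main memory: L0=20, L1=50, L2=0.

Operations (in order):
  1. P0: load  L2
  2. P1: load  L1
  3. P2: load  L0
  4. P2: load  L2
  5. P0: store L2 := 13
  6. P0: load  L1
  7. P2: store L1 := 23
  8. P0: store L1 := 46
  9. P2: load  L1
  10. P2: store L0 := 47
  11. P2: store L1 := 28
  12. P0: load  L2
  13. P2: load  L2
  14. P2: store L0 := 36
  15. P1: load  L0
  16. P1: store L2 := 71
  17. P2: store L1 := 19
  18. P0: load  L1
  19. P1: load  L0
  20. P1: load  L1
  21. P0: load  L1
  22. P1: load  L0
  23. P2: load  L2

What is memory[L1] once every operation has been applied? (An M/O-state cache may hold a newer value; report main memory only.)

1. P0: load  L2  bus=[BusRd]  L2: P0=E P1=I P2=I  mem[L2]=0
2. P1: load  L1  bus=[BusRd]  L1: P0=I P1=E P2=I  mem[L1]=50
3. P2: load  L0  bus=[BusRd]  L0: P0=I P1=I P2=E  mem[L0]=20
4. P2: load  L2  bus=[BusRd]  L2: P0=S P1=I P2=S  mem[L2]=0
5. P0: store L2 := 13  bus=[BusUpgr]  L2: P0=M P1=I P2=I  mem[L2]=0
6. P0: load  L1  bus=[BusRd]  L1: P0=S P1=S P2=I  mem[L1]=50
7. P2: store L1 := 23  bus=[BusRdX]  L1: P0=I P1=I P2=M  mem[L1]=50
8. P0: store L1 := 46  bus=[BusRdX,Flush]  L1: P0=M P1=I P2=I  mem[L1]=23
9. P2: load  L1  bus=[BusRd,Flush]  L1: P0=S P1=I P2=S  mem[L1]=46
10. P2: store L0 := 47  bus=[-]  L0: P0=I P1=I P2=M  mem[L0]=20
11. P2: store L1 := 28  bus=[BusUpgr]  L1: P0=I P1=I P2=M  mem[L1]=46
12. P0: load  L2  bus=[-]  L2: P0=M P1=I P2=I  mem[L2]=0
13. P2: load  L2  bus=[BusRd,Flush]  L2: P0=S P1=I P2=S  mem[L2]=13
14. P2: store L0 := 36  bus=[-]  L0: P0=I P1=I P2=M  mem[L0]=20
15. P1: load  L0  bus=[BusRd,Flush]  L0: P0=I P1=S P2=S  mem[L0]=36
16. P1: store L2 := 71  bus=[BusRdX]  L2: P0=I P1=M P2=I  mem[L2]=13
17. P2: store L1 := 19  bus=[-]  L1: P0=I P1=I P2=M  mem[L1]=46
18. P0: load  L1  bus=[BusRd,Flush]  L1: P0=S P1=I P2=S  mem[L1]=19
19. P1: load  L0  bus=[-]  L0: P0=I P1=S P2=S  mem[L0]=36
20. P1: load  L1  bus=[BusRd]  L1: P0=S P1=S P2=S  mem[L1]=19
21. P0: load  L1  bus=[-]  L1: P0=S P1=S P2=S  mem[L1]=19
22. P1: load  L0  bus=[-]  L0: P0=I P1=S P2=S  mem[L0]=36
23. P2: load  L2  bus=[BusRd,Flush]  L2: P0=I P1=S P2=S  mem[L2]=71

memory[L1] = 19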